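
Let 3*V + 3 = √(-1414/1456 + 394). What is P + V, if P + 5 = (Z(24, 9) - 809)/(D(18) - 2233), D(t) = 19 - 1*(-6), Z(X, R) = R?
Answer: -389/69 + 5*√42510/156 ≈ 0.97064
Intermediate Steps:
D(t) = 25 (D(t) = 19 + 6 = 25)
P = -320/69 (P = -5 + (9 - 809)/(25 - 2233) = -5 - 800/(-2208) = -5 - 800*(-1/2208) = -5 + 25/69 = -320/69 ≈ -4.6377)
V = -1 + 5*√42510/156 (V = -1 + √(-1414/1456 + 394)/3 = -1 + √(-1414*1/1456 + 394)/3 = -1 + √(-101/104 + 394)/3 = -1 + √(40875/104)/3 = -1 + (5*√42510/52)/3 = -1 + 5*√42510/156 ≈ 5.6083)
P + V = -320/69 + (-1 + 5*√42510/156) = -389/69 + 5*√42510/156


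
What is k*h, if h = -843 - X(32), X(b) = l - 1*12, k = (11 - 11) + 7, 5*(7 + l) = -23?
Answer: -28679/5 ≈ -5735.8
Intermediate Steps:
l = -58/5 (l = -7 + (1/5)*(-23) = -7 - 23/5 = -58/5 ≈ -11.600)
k = 7 (k = 0 + 7 = 7)
X(b) = -118/5 (X(b) = -58/5 - 1*12 = -58/5 - 12 = -118/5)
h = -4097/5 (h = -843 - 1*(-118/5) = -843 + 118/5 = -4097/5 ≈ -819.40)
k*h = 7*(-4097/5) = -28679/5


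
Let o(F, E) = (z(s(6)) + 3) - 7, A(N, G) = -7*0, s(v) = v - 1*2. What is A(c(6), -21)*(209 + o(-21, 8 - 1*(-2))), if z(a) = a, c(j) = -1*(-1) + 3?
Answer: 0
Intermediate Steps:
s(v) = -2 + v (s(v) = v - 2 = -2 + v)
c(j) = 4 (c(j) = 1 + 3 = 4)
A(N, G) = 0
o(F, E) = 0 (o(F, E) = ((-2 + 6) + 3) - 7 = (4 + 3) - 7 = 7 - 7 = 0)
A(c(6), -21)*(209 + o(-21, 8 - 1*(-2))) = 0*(209 + 0) = 0*209 = 0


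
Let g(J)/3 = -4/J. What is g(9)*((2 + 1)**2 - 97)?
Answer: 352/3 ≈ 117.33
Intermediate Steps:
g(J) = -12/J (g(J) = 3*(-4/J) = -12/J)
g(9)*((2 + 1)**2 - 97) = (-12/9)*((2 + 1)**2 - 97) = (-12*1/9)*(3**2 - 97) = -4*(9 - 97)/3 = -4/3*(-88) = 352/3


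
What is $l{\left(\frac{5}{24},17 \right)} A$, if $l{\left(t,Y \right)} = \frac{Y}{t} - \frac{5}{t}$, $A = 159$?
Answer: $\frac{45792}{5} \approx 9158.4$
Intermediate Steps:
$l{\left(t,Y \right)} = - \frac{5}{t} + \frac{Y}{t}$
$l{\left(\frac{5}{24},17 \right)} A = \frac{-5 + 17}{5 \cdot \frac{1}{24}} \cdot 159 = \frac{1}{5 \cdot \frac{1}{24}} \cdot 12 \cdot 159 = \frac{1}{\frac{5}{24}} \cdot 12 \cdot 159 = \frac{24}{5} \cdot 12 \cdot 159 = \frac{288}{5} \cdot 159 = \frac{45792}{5}$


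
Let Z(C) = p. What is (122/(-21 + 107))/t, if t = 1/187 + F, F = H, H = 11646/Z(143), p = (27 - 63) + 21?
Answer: -57035/31214947 ≈ -0.0018272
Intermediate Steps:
p = -15 (p = -36 + 21 = -15)
Z(C) = -15
H = -3882/5 (H = 11646/(-15) = 11646*(-1/15) = -3882/5 ≈ -776.40)
F = -3882/5 ≈ -776.40
t = -725929/935 (t = 1/187 - 3882/5 = -725929/935 ≈ -776.39)
(122/(-21 + 107))/t = (122/(-21 + 107))/(-725929/935) = (122/86)*(-935/725929) = (122*(1/86))*(-935/725929) = (61/43)*(-935/725929) = -57035/31214947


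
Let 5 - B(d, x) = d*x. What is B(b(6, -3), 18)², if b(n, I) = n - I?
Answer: 24649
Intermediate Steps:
B(d, x) = 5 - d*x
B(b(6, -3), 18)² = (5 - 1*(6 - 1*(-3))*18)² = (5 - 1*(6 + 3)*18)² = (5 - 1*9*18)² = (5 - 162)² = (-157)² = 24649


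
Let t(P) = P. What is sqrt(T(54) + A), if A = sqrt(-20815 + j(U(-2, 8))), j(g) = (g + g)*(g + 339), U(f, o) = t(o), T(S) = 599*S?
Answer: sqrt(32346 + I*sqrt(15263)) ≈ 179.85 + 0.3435*I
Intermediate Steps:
U(f, o) = o
j(g) = 2*g*(339 + g) (j(g) = (2*g)*(339 + g) = 2*g*(339 + g))
A = I*sqrt(15263) (A = sqrt(-20815 + 2*8*(339 + 8)) = sqrt(-20815 + 2*8*347) = sqrt(-20815 + 5552) = sqrt(-15263) = I*sqrt(15263) ≈ 123.54*I)
sqrt(T(54) + A) = sqrt(599*54 + I*sqrt(15263)) = sqrt(32346 + I*sqrt(15263))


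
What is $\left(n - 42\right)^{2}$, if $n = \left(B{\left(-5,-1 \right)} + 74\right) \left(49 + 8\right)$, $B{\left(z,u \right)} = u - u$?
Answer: $17438976$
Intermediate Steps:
$B{\left(z,u \right)} = 0$
$n = 4218$ ($n = \left(0 + 74\right) \left(49 + 8\right) = 74 \cdot 57 = 4218$)
$\left(n - 42\right)^{2} = \left(4218 - 42\right)^{2} = 4176^{2} = 17438976$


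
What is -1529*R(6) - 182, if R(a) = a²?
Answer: -55226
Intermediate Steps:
-1529*R(6) - 182 = -1529*6² - 182 = -1529*36 - 182 = -55044 - 182 = -55226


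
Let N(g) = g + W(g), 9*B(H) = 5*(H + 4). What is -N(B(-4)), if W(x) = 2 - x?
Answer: -2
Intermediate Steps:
B(H) = 20/9 + 5*H/9 (B(H) = (5*(H + 4))/9 = (5*(4 + H))/9 = (20 + 5*H)/9 = 20/9 + 5*H/9)
N(g) = 2 (N(g) = g + (2 - g) = 2)
-N(B(-4)) = -1*2 = -2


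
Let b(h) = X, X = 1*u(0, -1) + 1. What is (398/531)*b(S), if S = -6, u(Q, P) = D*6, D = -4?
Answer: -9154/531 ≈ -17.239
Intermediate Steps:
u(Q, P) = -24 (u(Q, P) = -4*6 = -24)
X = -23 (X = 1*(-24) + 1 = -24 + 1 = -23)
b(h) = -23
(398/531)*b(S) = (398/531)*(-23) = -9154/531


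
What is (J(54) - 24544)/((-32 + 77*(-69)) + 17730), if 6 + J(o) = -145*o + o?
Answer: -32326/12385 ≈ -2.6101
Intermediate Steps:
J(o) = -6 - 144*o (J(o) = -6 + (-145*o + o) = -6 - 144*o)
(J(54) - 24544)/((-32 + 77*(-69)) + 17730) = ((-6 - 144*54) - 24544)/((-32 + 77*(-69)) + 17730) = ((-6 - 7776) - 24544)/((-32 - 5313) + 17730) = (-7782 - 24544)/(-5345 + 17730) = -32326/12385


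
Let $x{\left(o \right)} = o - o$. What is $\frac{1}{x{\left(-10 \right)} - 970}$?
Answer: $- \frac{1}{970} \approx -0.0010309$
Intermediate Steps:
$x{\left(o \right)} = 0$
$\frac{1}{x{\left(-10 \right)} - 970} = \frac{1}{0 - 970} = \frac{1}{-970} = - \frac{1}{970}$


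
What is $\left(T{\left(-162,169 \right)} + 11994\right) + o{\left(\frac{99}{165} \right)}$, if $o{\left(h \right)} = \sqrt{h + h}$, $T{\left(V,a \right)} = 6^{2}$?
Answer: $12030 + \frac{\sqrt{30}}{5} \approx 12031.0$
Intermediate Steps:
$T{\left(V,a \right)} = 36$
$o{\left(h \right)} = \sqrt{2} \sqrt{h}$ ($o{\left(h \right)} = \sqrt{2 h} = \sqrt{2} \sqrt{h}$)
$\left(T{\left(-162,169 \right)} + 11994\right) + o{\left(\frac{99}{165} \right)} = \left(36 + 11994\right) + \sqrt{2} \sqrt{\frac{99}{165}} = 12030 + \sqrt{2} \sqrt{99 \cdot \frac{1}{165}} = 12030 + \sqrt{2} \sqrt{\frac{3}{5}} = 12030 + \sqrt{2} \frac{\sqrt{15}}{5} = 12030 + \frac{\sqrt{30}}{5}$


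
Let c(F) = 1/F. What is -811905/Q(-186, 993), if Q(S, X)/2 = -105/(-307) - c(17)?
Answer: -4237332195/2956 ≈ -1.4335e+6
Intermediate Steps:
c(F) = 1/F
Q(S, X) = 2956/5219 (Q(S, X) = 2*(-105/(-307) - 1/17) = 2*(-105*(-1/307) - 1*1/17) = 2*(105/307 - 1/17) = 2*(1478/5219) = 2956/5219)
-811905/Q(-186, 993) = -811905/2956/5219 = -811905*5219/2956 = -4237332195/2956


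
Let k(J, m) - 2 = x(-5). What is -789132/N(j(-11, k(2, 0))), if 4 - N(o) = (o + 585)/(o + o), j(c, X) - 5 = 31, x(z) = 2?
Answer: 6313056/37 ≈ 1.7062e+5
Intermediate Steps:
k(J, m) = 4 (k(J, m) = 2 + 2 = 4)
j(c, X) = 36 (j(c, X) = 5 + 31 = 36)
N(o) = 4 - (585 + o)/(2*o) (N(o) = 4 - (o + 585)/(o + o) = 4 - (585 + o)/(2*o))
-789132/N(j(-11, k(2, 0))) = -789132*72/(-585 + 7*36) = -789132*72/(-585 + 252) = -789132/((1/2)*(1/36)*(-333)) = -789132/(-37/8) = -789132*(-8/37) = 6313056/37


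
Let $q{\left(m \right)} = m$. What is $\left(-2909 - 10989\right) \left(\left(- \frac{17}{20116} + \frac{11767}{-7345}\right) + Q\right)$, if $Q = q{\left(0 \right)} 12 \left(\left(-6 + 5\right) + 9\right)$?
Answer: $\frac{1645730537313}{73876010} \approx 22277.0$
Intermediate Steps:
$Q = 0$ ($Q = 0 \cdot 12 \left(\left(-6 + 5\right) + 9\right) = 0 \left(-1 + 9\right) = 0 \cdot 8 = 0$)
$\left(-2909 - 10989\right) \left(\left(- \frac{17}{20116} + \frac{11767}{-7345}\right) + Q\right) = \left(-2909 - 10989\right) \left(\left(- \frac{17}{20116} + \frac{11767}{-7345}\right) + 0\right) = - 13898 \left(\left(\left(-17\right) \frac{1}{20116} + 11767 \left(- \frac{1}{7345}\right)\right) + 0\right) = - 13898 \left(\left(- \frac{17}{20116} - \frac{11767}{7345}\right) + 0\right) = - 13898 \left(- \frac{236829837}{147752020} + 0\right) = \left(-13898\right) \left(- \frac{236829837}{147752020}\right) = \frac{1645730537313}{73876010}$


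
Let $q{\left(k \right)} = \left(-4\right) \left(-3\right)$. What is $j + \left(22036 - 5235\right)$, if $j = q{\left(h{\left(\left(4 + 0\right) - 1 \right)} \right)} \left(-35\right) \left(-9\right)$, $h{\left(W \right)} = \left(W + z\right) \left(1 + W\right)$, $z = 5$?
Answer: $20581$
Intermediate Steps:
$h{\left(W \right)} = \left(1 + W\right) \left(5 + W\right)$ ($h{\left(W \right)} = \left(W + 5\right) \left(1 + W\right) = \left(5 + W\right) \left(1 + W\right) = \left(1 + W\right) \left(5 + W\right)$)
$q{\left(k \right)} = 12$
$j = 3780$ ($j = 12 \left(-35\right) \left(-9\right) = \left(-420\right) \left(-9\right) = 3780$)
$j + \left(22036 - 5235\right) = 3780 + \left(22036 - 5235\right) = 3780 + 16801 = 20581$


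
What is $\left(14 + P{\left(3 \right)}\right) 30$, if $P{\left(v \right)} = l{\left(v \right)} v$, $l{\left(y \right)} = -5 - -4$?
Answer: $330$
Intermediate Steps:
$l{\left(y \right)} = -1$ ($l{\left(y \right)} = -5 + 4 = -1$)
$P{\left(v \right)} = - v$
$\left(14 + P{\left(3 \right)}\right) 30 = \left(14 - 3\right) 30 = 11 \cdot 30 = 330$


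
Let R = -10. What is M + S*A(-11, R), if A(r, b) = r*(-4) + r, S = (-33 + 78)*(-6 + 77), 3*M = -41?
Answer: 316264/3 ≈ 1.0542e+5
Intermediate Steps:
M = -41/3 (M = (⅓)*(-41) = -41/3 ≈ -13.667)
S = 3195 (S = 45*71 = 3195)
A(r, b) = -3*r (A(r, b) = -4*r + r = -3*r)
M + S*A(-11, R) = -41/3 + 3195*(-3*(-11)) = -41/3 + 3195*33 = -41/3 + 105435 = 316264/3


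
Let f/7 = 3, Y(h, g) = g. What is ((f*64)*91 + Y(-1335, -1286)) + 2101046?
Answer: 2222064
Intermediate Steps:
f = 21 (f = 7*3 = 21)
((f*64)*91 + Y(-1335, -1286)) + 2101046 = ((21*64)*91 - 1286) + 2101046 = (1344*91 - 1286) + 2101046 = (122304 - 1286) + 2101046 = 121018 + 2101046 = 2222064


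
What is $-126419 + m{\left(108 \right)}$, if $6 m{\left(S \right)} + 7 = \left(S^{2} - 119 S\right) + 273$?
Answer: $- \frac{379718}{3} \approx -1.2657 \cdot 10^{5}$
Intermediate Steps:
$m{\left(S \right)} = \frac{133}{3} - \frac{119 S}{6} + \frac{S^{2}}{6}$ ($m{\left(S \right)} = - \frac{7}{6} + \frac{\left(S^{2} - 119 S\right) + 273}{6} = - \frac{7}{6} + \frac{273 + S^{2} - 119 S}{6} = - \frac{7}{6} + \left(\frac{91}{2} - \frac{119 S}{6} + \frac{S^{2}}{6}\right) = \frac{133}{3} - \frac{119 S}{6} + \frac{S^{2}}{6}$)
$-126419 + m{\left(108 \right)} = -126419 + \left(\frac{133}{3} - 2142 + \frac{108^{2}}{6}\right) = -126419 + \left(\frac{133}{3} - 2142 + \frac{1}{6} \cdot 11664\right) = -126419 + \left(\frac{133}{3} - 2142 + 1944\right) = -126419 - \frac{461}{3} = - \frac{379718}{3}$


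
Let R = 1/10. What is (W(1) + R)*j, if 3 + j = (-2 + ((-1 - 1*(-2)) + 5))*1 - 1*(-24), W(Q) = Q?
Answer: 55/2 ≈ 27.500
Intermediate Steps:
R = ⅒ ≈ 0.10000
j = 25 (j = -3 + ((-2 + ((-1 - 1*(-2)) + 5))*1 - 1*(-24)) = -3 + ((-2 + ((-1 + 2) + 5))*1 + 24) = -3 + ((-2 + (1 + 5))*1 + 24) = -3 + ((-2 + 6)*1 + 24) = -3 + (4*1 + 24) = -3 + (4 + 24) = -3 + 28 = 25)
(W(1) + R)*j = (1 + ⅒)*25 = (11/10)*25 = 55/2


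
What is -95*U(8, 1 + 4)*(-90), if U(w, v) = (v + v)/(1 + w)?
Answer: 9500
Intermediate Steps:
U(w, v) = 2*v/(1 + w) (U(w, v) = (2*v)/(1 + w) = 2*v/(1 + w))
-95*U(8, 1 + 4)*(-90) = -190*(1 + 4)/(1 + 8)*(-90) = -190*5/9*(-90) = -95*10/9*(-90) = -950/9*(-90) = 9500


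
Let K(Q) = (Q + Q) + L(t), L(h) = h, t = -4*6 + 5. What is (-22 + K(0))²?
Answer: 1681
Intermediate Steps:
t = -19 (t = -24 + 5 = -19)
K(Q) = -19 + 2*Q (K(Q) = (Q + Q) - 19 = 2*Q - 19 = -19 + 2*Q)
(-22 + K(0))² = (-22 + (-19 + 2*0))² = (-22 + (-19 + 0))² = (-22 - 19)² = (-41)² = 1681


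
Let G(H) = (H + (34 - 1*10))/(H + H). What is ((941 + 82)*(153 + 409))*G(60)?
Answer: 2012241/5 ≈ 4.0245e+5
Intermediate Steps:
G(H) = (24 + H)/(2*H) (G(H) = (H + (34 - 10))/((2*H)) = (H + 24)*(1/(2*H)) = (24 + H)*(1/(2*H)) = (24 + H)/(2*H))
((941 + 82)*(153 + 409))*G(60) = ((941 + 82)*(153 + 409))*((½)*(24 + 60)/60) = (1023*562)*((½)*(1/60)*84) = 574926*(7/10) = 2012241/5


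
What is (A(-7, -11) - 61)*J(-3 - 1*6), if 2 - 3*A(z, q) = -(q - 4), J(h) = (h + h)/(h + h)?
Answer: -196/3 ≈ -65.333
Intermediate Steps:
J(h) = 1 (J(h) = (2*h)/((2*h)) = (2*h)*(1/(2*h)) = 1)
A(z, q) = -⅔ + q/3 (A(z, q) = ⅔ - (-1)*(q - 4)/3 = ⅔ - (-1)*(-4 + q)/3 = ⅔ - (4 - q)/3 = ⅔ + (-4/3 + q/3) = -⅔ + q/3)
(A(-7, -11) - 61)*J(-3 - 1*6) = ((-⅔ + (⅓)*(-11)) - 61)*1 = ((-⅔ - 11/3) - 61)*1 = (-13/3 - 61)*1 = -196/3*1 = -196/3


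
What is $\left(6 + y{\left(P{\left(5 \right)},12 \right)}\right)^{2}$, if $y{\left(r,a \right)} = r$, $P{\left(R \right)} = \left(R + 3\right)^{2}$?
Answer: $4900$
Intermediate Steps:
$P{\left(R \right)} = \left(3 + R\right)^{2}$
$\left(6 + y{\left(P{\left(5 \right)},12 \right)}\right)^{2} = \left(6 + \left(3 + 5\right)^{2}\right)^{2} = \left(6 + 8^{2}\right)^{2} = \left(6 + 64\right)^{2} = 70^{2} = 4900$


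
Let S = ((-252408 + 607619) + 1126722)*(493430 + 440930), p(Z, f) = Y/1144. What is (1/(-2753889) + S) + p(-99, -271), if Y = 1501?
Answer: 4362297325334804392325/3150449016 ≈ 1.3847e+12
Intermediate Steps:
p(Z, f) = 1501/1144
S = 1384658917880 (S = (355211 + 1126722)*934360 = 1481933*934360 = 1384658917880)
(1/(-2753889) + S) + p(-99, -271) = (1/(-2753889) + 1384658917880) + 1501/1144 = (-1/2753889 + 1384658917880) + 1501/1144 = 3813196962701635319/2753889 + 1501/1144 = 4362297325334804392325/3150449016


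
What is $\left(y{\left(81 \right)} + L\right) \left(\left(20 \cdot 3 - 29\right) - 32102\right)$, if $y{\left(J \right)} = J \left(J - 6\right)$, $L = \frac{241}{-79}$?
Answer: $- \frac{15383945564}{79} \approx -1.9473 \cdot 10^{8}$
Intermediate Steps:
$L = - \frac{241}{79}$ ($L = 241 \left(- \frac{1}{79}\right) = - \frac{241}{79} \approx -3.0506$)
$y{\left(J \right)} = J \left(-6 + J\right)$
$\left(y{\left(81 \right)} + L\right) \left(\left(20 \cdot 3 - 29\right) - 32102\right) = \left(81 \left(-6 + 81\right) - \frac{241}{79}\right) \left(\left(20 \cdot 3 - 29\right) - 32102\right) = \left(81 \cdot 75 - \frac{241}{79}\right) \left(\left(60 - 29\right) - 32102\right) = \left(6075 - \frac{241}{79}\right) \left(31 - 32102\right) = \frac{479684}{79} \left(-32071\right) = - \frac{15383945564}{79}$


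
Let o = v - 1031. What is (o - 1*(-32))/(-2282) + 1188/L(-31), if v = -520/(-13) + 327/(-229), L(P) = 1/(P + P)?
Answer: -19245392615/261289 ≈ -73656.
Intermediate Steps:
L(P) = 1/(2*P)
v = 8833/229 (v = -520*(-1/13) + 327*(-1/229) = 40 - 327/229 = 8833/229 ≈ 38.572)
o = -227266/229 (o = 8833/229 - 1031 = -227266/229 ≈ -992.43)
(o - 1*(-32))/(-2282) + 1188/L(-31) = (-227266/229 - 1*(-32))/(-2282) + 1188/(((1/2)/(-31))) = (-227266/229 + 32)*(-1/2282) + 1188/(((1/2)*(-1/31))) = -219938/229*(-1/2282) + 1188/(-1/62) = 109969/261289 + 1188*(-62) = 109969/261289 - 73656 = -19245392615/261289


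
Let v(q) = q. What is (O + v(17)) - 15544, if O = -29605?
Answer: -45132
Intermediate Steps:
(O + v(17)) - 15544 = (-29605 + 17) - 15544 = -29588 - 15544 = -45132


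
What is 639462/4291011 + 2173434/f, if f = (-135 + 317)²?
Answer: 1557901790177/23689241394 ≈ 65.764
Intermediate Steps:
f = 33124 (f = 182² = 33124)
639462/4291011 + 2173434/f = 639462/4291011 + 2173434/33124 = 639462*(1/4291011) + 2173434*(1/33124) = 213154/1430337 + 1086717/16562 = 1557901790177/23689241394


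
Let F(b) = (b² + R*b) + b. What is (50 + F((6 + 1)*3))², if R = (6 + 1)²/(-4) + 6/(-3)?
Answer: 724201/16 ≈ 45263.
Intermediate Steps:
R = -57/4 (R = 7²*(-¼) + 6*(-⅓) = 49*(-¼) - 2 = -49/4 - 2 = -57/4 ≈ -14.250)
F(b) = b² - 53*b/4 (F(b) = (b² - 57*b/4) + b = b² - 53*b/4)
(50 + F((6 + 1)*3))² = (50 + ((6 + 1)*3)*(-53 + 4*((6 + 1)*3))/4)² = (50 + (7*3)*(-53 + 4*(7*3))/4)² = (50 + (¼)*21*(-53 + 4*21))² = (50 + (¼)*21*(-53 + 84))² = (50 + (¼)*21*31)² = (50 + 651/4)² = (851/4)² = 724201/16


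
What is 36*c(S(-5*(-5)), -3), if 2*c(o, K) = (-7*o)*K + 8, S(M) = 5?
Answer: 2034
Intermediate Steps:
c(o, K) = 4 - 7*K*o/2 (c(o, K) = ((-7*o)*K + 8)/2 = (-7*K*o + 8)/2 = (8 - 7*K*o)/2 = 4 - 7*K*o/2)
36*c(S(-5*(-5)), -3) = 36*(4 - 7/2*(-3)*5) = 36*(4 + 105/2) = 36*(113/2) = 2034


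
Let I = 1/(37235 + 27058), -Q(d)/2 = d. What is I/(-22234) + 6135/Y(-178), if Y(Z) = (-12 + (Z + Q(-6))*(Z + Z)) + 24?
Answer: 4384962269381/42247164069348 ≈ 0.10379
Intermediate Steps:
Q(d) = -2*d
I = 1/64293 ≈ 1.5554e-5
Y(Z) = 12 + 2*Z*(12 + Z) (Y(Z) = (-12 + (Z - 2*(-6))*(Z + Z)) + 24 = (-12 + (Z + 12)*(2*Z)) + 24 = (-12 + (12 + Z)*(2*Z)) + 24 = (-12 + 2*Z*(12 + Z)) + 24 = 12 + 2*Z*(12 + Z))
I/(-22234) + 6135/Y(-178) = (1/64293)/(-22234) + 6135/(12 + 2*(-178)² + 24*(-178)) = (1/64293)*(-1/22234) + 6135/(12 + 2*31684 - 4272) = -1/1429490562 + 6135/(12 + 63368 - 4272) = -1/1429490562 + 6135/59108 = 4384962269381/42247164069348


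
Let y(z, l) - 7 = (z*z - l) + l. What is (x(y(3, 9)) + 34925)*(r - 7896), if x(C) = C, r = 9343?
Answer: 50559627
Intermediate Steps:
y(z, l) = 7 + z² (y(z, l) = 7 + ((z*z - l) + l) = 7 + ((z² - l) + l) = 7 + z²)
(x(y(3, 9)) + 34925)*(r - 7896) = ((7 + 3²) + 34925)*(9343 - 7896) = ((7 + 9) + 34925)*1447 = (16 + 34925)*1447 = 34941*1447 = 50559627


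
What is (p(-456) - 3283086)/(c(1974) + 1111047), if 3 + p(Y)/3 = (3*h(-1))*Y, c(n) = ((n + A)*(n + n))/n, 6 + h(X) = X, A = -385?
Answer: -3254367/1114225 ≈ -2.9207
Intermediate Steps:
h(X) = -6 + X
c(n) = -770 + 2*n (c(n) = ((n - 385)*(n + n))/n = ((-385 + n)*(2*n))/n = (2*n*(-385 + n))/n = -770 + 2*n)
p(Y) = -9 - 63*Y (p(Y) = -9 + 3*((3*(-6 - 1))*Y) = -9 + 3*((3*(-7))*Y) = -9 + 3*(-21*Y) = -9 - 63*Y)
(p(-456) - 3283086)/(c(1974) + 1111047) = ((-9 - 63*(-456)) - 3283086)/((-770 + 2*1974) + 1111047) = ((-9 + 28728) - 3283086)/((-770 + 3948) + 1111047) = (28719 - 3283086)/(3178 + 1111047) = -3254367/1114225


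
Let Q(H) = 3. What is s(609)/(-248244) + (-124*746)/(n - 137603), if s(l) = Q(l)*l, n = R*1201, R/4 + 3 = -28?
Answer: 7480026049/23709536196 ≈ 0.31549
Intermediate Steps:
R = -124 (R = -12 + 4*(-28) = -12 - 112 = -124)
n = -148924 (n = -124*1201 = -148924)
s(l) = 3*l
s(609)/(-248244) + (-124*746)/(n - 137603) = (3*609)/(-248244) + (-124*746)/(-148924 - 137603) = 1827*(-1/248244) - 92504/(-286527) = -609/82748 - 92504*(-1/286527) = -609/82748 + 92504/286527 = 7480026049/23709536196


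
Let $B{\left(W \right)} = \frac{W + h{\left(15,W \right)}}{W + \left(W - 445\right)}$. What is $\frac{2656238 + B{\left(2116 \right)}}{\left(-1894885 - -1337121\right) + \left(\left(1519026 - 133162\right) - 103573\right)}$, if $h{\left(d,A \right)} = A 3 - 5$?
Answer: $\frac{10059181765}{2743783749} \approx 3.6662$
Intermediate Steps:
$h{\left(d,A \right)} = -5 + 3 A$ ($h{\left(d,A \right)} = 3 A - 5 = -5 + 3 A$)
$B{\left(W \right)} = \frac{-5 + 4 W}{-445 + 2 W}$ ($B{\left(W \right)} = \frac{W + \left(-5 + 3 W\right)}{W + \left(W - 445\right)} = \frac{-5 + 4 W}{W + \left(W - 445\right)} = \frac{-5 + 4 W}{W + \left(-445 + W\right)} = \frac{-5 + 4 W}{-445 + 2 W}$)
$\frac{2656238 + B{\left(2116 \right)}}{\left(-1894885 - -1337121\right) + \left(\left(1519026 - 133162\right) - 103573\right)} = \frac{2656238 + \frac{-5 + 4 \cdot 2116}{-445 + 2 \cdot 2116}}{\left(-1894885 - -1337121\right) + \left(\left(1519026 - 133162\right) - 103573\right)} = \frac{2656238 + \frac{-5 + 8464}{-445 + 4232}}{\left(-1894885 + 1337121\right) + \left(1385864 - 103573\right)} = \frac{2656238 + \frac{1}{3787} \cdot 8459}{-557764 + 1282291} = \frac{2656238 + \frac{1}{3787} \cdot 8459}{724527} = \left(2656238 + \frac{8459}{3787}\right) \frac{1}{724527} = \frac{10059181765}{3787} \cdot \frac{1}{724527} = \frac{10059181765}{2743783749}$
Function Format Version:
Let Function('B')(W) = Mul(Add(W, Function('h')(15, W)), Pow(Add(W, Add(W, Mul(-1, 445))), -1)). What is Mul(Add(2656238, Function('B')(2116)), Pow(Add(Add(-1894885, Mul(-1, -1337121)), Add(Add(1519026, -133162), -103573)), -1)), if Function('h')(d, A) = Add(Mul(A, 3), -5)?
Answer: Rational(10059181765, 2743783749) ≈ 3.6662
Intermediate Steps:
Function('h')(d, A) = Add(-5, Mul(3, A)) (Function('h')(d, A) = Add(Mul(3, A), -5) = Add(-5, Mul(3, A)))
Function('B')(W) = Mul(Pow(Add(-445, Mul(2, W)), -1), Add(-5, Mul(4, W))) (Function('B')(W) = Mul(Add(W, Add(-5, Mul(3, W))), Pow(Add(W, Add(W, Mul(-1, 445))), -1)) = Mul(Add(-5, Mul(4, W)), Pow(Add(W, Add(W, -445)), -1)) = Mul(Add(-5, Mul(4, W)), Pow(Add(W, Add(-445, W)), -1)) = Mul(Add(-5, Mul(4, W)), Pow(Add(-445, Mul(2, W)), -1)) = Mul(Pow(Add(-445, Mul(2, W)), -1), Add(-5, Mul(4, W))))
Mul(Add(2656238, Function('B')(2116)), Pow(Add(Add(-1894885, Mul(-1, -1337121)), Add(Add(1519026, -133162), -103573)), -1)) = Mul(Add(2656238, Mul(Pow(Add(-445, Mul(2, 2116)), -1), Add(-5, Mul(4, 2116)))), Pow(Add(Add(-1894885, Mul(-1, -1337121)), Add(Add(1519026, -133162), -103573)), -1)) = Mul(Add(2656238, Mul(Pow(Add(-445, 4232), -1), Add(-5, 8464))), Pow(Add(Add(-1894885, 1337121), Add(1385864, -103573)), -1)) = Mul(Add(2656238, Mul(Pow(3787, -1), 8459)), Pow(Add(-557764, 1282291), -1)) = Mul(Add(2656238, Mul(Rational(1, 3787), 8459)), Pow(724527, -1)) = Mul(Add(2656238, Rational(8459, 3787)), Rational(1, 724527)) = Mul(Rational(10059181765, 3787), Rational(1, 724527)) = Rational(10059181765, 2743783749)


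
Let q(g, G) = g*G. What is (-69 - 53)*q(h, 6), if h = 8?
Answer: -5856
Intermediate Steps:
q(g, G) = G*g
(-69 - 53)*q(h, 6) = (-69 - 53)*(6*8) = -122*48 = -5856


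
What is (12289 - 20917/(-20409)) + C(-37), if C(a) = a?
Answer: 250071985/20409 ≈ 12253.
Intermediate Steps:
(12289 - 20917/(-20409)) + C(-37) = (12289 - 20917/(-20409)) - 37 = (12289 - 20917*(-1/20409)) - 37 = (12289 + 20917/20409) - 37 = 250827118/20409 - 37 = 250071985/20409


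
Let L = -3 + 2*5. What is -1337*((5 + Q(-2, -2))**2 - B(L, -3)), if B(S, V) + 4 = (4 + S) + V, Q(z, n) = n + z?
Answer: 4011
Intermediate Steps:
L = 7 (L = -3 + 10 = 7)
B(S, V) = S + V (B(S, V) = -4 + ((4 + S) + V) = -4 + (4 + S + V) = S + V)
-1337*((5 + Q(-2, -2))**2 - B(L, -3)) = -1337*((5 + (-2 - 2))**2 - (7 - 3)) = -1337*((5 - 4)**2 - 1*4) = -1337*(1**2 - 4) = -1337*(1 - 4) = -1337*(-3) = 4011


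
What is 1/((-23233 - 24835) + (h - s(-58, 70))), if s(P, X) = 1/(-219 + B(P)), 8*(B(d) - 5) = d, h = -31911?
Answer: -885/70781411 ≈ -1.2503e-5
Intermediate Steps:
B(d) = 5 + d/8
s(P, X) = 1/(-214 + P/8) (s(P, X) = 1/(-219 + (5 + P/8)) = 1/(-214 + P/8))
1/((-23233 - 24835) + (h - s(-58, 70))) = 1/((-23233 - 24835) + (-31911 - 8/(-1712 - 58))) = 1/(-48068 + (-31911 - 8/(-1770))) = 1/(-48068 + (-31911 - 8*(-1)/1770)) = 1/(-48068 + (-31911 - 1*(-4/885))) = 1/(-48068 + (-31911 + 4/885)) = 1/(-48068 - 28241231/885) = 1/(-70781411/885) = -885/70781411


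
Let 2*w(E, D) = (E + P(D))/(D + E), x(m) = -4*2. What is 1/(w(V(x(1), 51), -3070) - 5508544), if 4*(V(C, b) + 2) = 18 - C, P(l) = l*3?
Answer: -12262/67545748117 ≈ -1.8154e-7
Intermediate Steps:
x(m) = -8
P(l) = 3*l
V(C, b) = 5/2 - C/4 (V(C, b) = -2 + (18 - C)/4 = -2 + (9/2 - C/4) = 5/2 - C/4)
w(E, D) = (E + 3*D)/(2*(D + E)) (w(E, D) = ((E + 3*D)/(D + E))/2 = (E + 3*D)/(2*(D + E)))
1/(w(V(x(1), 51), -3070) - 5508544) = 1/(((5/2 - ¼*(-8)) + 3*(-3070))/(2*(-3070 + (5/2 - ¼*(-8)))) - 5508544) = 1/(((5/2 + 2) - 9210)/(2*(-3070 + (5/2 + 2))) - 5508544) = 1/((9/2 - 9210)/(2*(-3070 + 9/2)) - 5508544) = 1/((½)*(-18411/2)/(-6131/2) - 5508544) = 1/((½)*(-2/6131)*(-18411/2) - 5508544) = 1/(18411/12262 - 5508544) = 1/(-67545748117/12262) = -12262/67545748117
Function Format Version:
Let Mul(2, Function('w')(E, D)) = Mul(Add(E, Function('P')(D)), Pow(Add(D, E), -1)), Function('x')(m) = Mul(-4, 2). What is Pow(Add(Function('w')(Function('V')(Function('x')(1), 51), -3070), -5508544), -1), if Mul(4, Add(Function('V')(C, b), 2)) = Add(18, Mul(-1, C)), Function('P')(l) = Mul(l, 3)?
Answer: Rational(-12262, 67545748117) ≈ -1.8154e-7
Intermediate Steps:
Function('x')(m) = -8
Function('P')(l) = Mul(3, l)
Function('V')(C, b) = Add(Rational(5, 2), Mul(Rational(-1, 4), C)) (Function('V')(C, b) = Add(-2, Mul(Rational(1, 4), Add(18, Mul(-1, C)))) = Add(-2, Add(Rational(9, 2), Mul(Rational(-1, 4), C))) = Add(Rational(5, 2), Mul(Rational(-1, 4), C)))
Function('w')(E, D) = Mul(Rational(1, 2), Pow(Add(D, E), -1), Add(E, Mul(3, D))) (Function('w')(E, D) = Mul(Rational(1, 2), Mul(Add(E, Mul(3, D)), Pow(Add(D, E), -1))) = Mul(Rational(1, 2), Mul(Pow(Add(D, E), -1), Add(E, Mul(3, D)))) = Mul(Rational(1, 2), Pow(Add(D, E), -1), Add(E, Mul(3, D))))
Pow(Add(Function('w')(Function('V')(Function('x')(1), 51), -3070), -5508544), -1) = Pow(Add(Mul(Rational(1, 2), Pow(Add(-3070, Add(Rational(5, 2), Mul(Rational(-1, 4), -8))), -1), Add(Add(Rational(5, 2), Mul(Rational(-1, 4), -8)), Mul(3, -3070))), -5508544), -1) = Pow(Add(Mul(Rational(1, 2), Pow(Add(-3070, Add(Rational(5, 2), 2)), -1), Add(Add(Rational(5, 2), 2), -9210)), -5508544), -1) = Pow(Add(Mul(Rational(1, 2), Pow(Add(-3070, Rational(9, 2)), -1), Add(Rational(9, 2), -9210)), -5508544), -1) = Pow(Add(Mul(Rational(1, 2), Pow(Rational(-6131, 2), -1), Rational(-18411, 2)), -5508544), -1) = Pow(Add(Mul(Rational(1, 2), Rational(-2, 6131), Rational(-18411, 2)), -5508544), -1) = Pow(Add(Rational(18411, 12262), -5508544), -1) = Pow(Rational(-67545748117, 12262), -1) = Rational(-12262, 67545748117)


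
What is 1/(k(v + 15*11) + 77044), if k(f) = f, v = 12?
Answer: 1/77221 ≈ 1.2950e-5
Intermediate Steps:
1/(k(v + 15*11) + 77044) = 1/((12 + 15*11) + 77044) = 1/((12 + 165) + 77044) = 1/(177 + 77044) = 1/77221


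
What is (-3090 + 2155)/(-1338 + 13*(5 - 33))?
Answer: 935/1702 ≈ 0.54935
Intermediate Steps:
(-3090 + 2155)/(-1338 + 13*(5 - 33)) = -935/(-1338 + 13*(-28)) = -935/(-1338 - 364) = -935/(-1702) = -935*(-1/1702) = 935/1702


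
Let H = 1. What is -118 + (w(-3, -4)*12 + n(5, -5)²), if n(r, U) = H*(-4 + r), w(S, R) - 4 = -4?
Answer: -117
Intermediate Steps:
w(S, R) = 0 (w(S, R) = 4 - 4 = 0)
n(r, U) = -4 + r (n(r, U) = 1*(-4 + r) = -4 + r)
-118 + (w(-3, -4)*12 + n(5, -5)²) = -118 + (0*12 + (-4 + 5)²) = -118 + (0 + 1²) = -118 + (0 + 1) = -118 + 1 = -117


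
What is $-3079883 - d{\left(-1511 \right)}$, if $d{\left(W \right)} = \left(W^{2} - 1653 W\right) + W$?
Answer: $-7859176$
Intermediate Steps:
$d{\left(W \right)} = W^{2} - 1652 W$
$-3079883 - d{\left(-1511 \right)} = -3079883 - - 1511 \left(-1652 - 1511\right) = -3079883 - \left(-1511\right) \left(-3163\right) = -3079883 - 4779293 = -7859176$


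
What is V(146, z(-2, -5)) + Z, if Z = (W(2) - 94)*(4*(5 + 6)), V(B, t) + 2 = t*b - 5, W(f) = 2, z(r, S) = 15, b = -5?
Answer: -4130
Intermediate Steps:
V(B, t) = -7 - 5*t (V(B, t) = -2 + (t*(-5) - 5) = -2 + (-5*t - 5) = -2 + (-5 - 5*t) = -7 - 5*t)
Z = -4048 (Z = (2 - 94)*(4*(5 + 6)) = -368*11 = -92*44 = -4048)
V(146, z(-2, -5)) + Z = (-7 - 5*15) - 4048 = (-7 - 75) - 4048 = -82 - 4048 = -4130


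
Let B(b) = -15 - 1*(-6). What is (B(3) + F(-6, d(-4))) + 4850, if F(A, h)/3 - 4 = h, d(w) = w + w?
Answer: 4829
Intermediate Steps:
d(w) = 2*w
F(A, h) = 12 + 3*h
B(b) = -9 (B(b) = -15 + 6 = -9)
(B(3) + F(-6, d(-4))) + 4850 = (-9 + (12 + 3*(2*(-4)))) + 4850 = (-9 + (12 + 3*(-8))) + 4850 = (-9 + (12 - 24)) + 4850 = (-9 - 12) + 4850 = -21 + 4850 = 4829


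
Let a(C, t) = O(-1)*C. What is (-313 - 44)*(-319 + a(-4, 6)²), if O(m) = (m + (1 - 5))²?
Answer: -3456117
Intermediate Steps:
O(m) = (-4 + m)² (O(m) = (m - 4)² = (-4 + m)²)
a(C, t) = 25*C (a(C, t) = (-4 - 1)²*C = (-5)²*C = 25*C)
(-313 - 44)*(-319 + a(-4, 6)²) = (-313 - 44)*(-319 + (25*(-4))²) = -357*(-319 + (-100)²) = -357*(-319 + 10000) = -357*9681 = -3456117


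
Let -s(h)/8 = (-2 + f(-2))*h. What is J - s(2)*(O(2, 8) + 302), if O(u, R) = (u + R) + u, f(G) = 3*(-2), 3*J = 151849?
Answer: 31273/3 ≈ 10424.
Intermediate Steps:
J = 151849/3 (J = (⅓)*151849 = 151849/3 ≈ 50616.)
f(G) = -6
O(u, R) = R + 2*u (O(u, R) = (R + u) + u = R + 2*u)
s(h) = 64*h (s(h) = -8*(-2 - 6)*h = -(-64)*h = 64*h)
J - s(2)*(O(2, 8) + 302) = 151849/3 - 64*2*((8 + 2*2) + 302) = 151849/3 - 128*((8 + 4) + 302) = 151849/3 - 128*(12 + 302) = 151849/3 - 128*314 = 151849/3 - 1*40192 = 151849/3 - 40192 = 31273/3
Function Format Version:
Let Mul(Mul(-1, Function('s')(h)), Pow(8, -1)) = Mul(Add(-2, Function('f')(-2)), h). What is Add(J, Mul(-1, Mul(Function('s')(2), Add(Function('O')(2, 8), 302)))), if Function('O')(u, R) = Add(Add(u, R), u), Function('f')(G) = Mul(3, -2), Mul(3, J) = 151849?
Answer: Rational(31273, 3) ≈ 10424.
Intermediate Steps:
J = Rational(151849, 3) (J = Mul(Rational(1, 3), 151849) = Rational(151849, 3) ≈ 50616.)
Function('f')(G) = -6
Function('O')(u, R) = Add(R, Mul(2, u)) (Function('O')(u, R) = Add(Add(R, u), u) = Add(R, Mul(2, u)))
Function('s')(h) = Mul(64, h) (Function('s')(h) = Mul(-8, Mul(Add(-2, -6), h)) = Mul(-8, Mul(-8, h)) = Mul(64, h))
Add(J, Mul(-1, Mul(Function('s')(2), Add(Function('O')(2, 8), 302)))) = Add(Rational(151849, 3), Mul(-1, Mul(Mul(64, 2), Add(Add(8, Mul(2, 2)), 302)))) = Add(Rational(151849, 3), Mul(-1, Mul(128, Add(Add(8, 4), 302)))) = Add(Rational(151849, 3), Mul(-1, Mul(128, Add(12, 302)))) = Add(Rational(151849, 3), Mul(-1, Mul(128, 314))) = Add(Rational(151849, 3), Mul(-1, 40192)) = Add(Rational(151849, 3), -40192) = Rational(31273, 3)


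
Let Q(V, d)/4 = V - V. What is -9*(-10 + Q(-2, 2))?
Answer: 90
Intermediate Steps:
Q(V, d) = 0 (Q(V, d) = 4*(V - V) = 4*0 = 0)
-9*(-10 + Q(-2, 2)) = -9*(-10 + 0) = -9*(-10) = 90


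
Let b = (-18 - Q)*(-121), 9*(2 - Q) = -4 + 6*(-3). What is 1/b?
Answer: 9/24442 ≈ 0.00036822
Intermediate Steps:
Q = 40/9 (Q = 2 - (-4 + 6*(-3))/9 = 2 - (-4 - 18)/9 = 2 - ⅑*(-22) = 2 + 22/9 = 40/9 ≈ 4.4444)
b = 24442/9 (b = (-18 - 1*40/9)*(-121) = (-18 - 40/9)*(-121) = -202/9*(-121) = 24442/9 ≈ 2715.8)
1/b = 1/(24442/9) = 9/24442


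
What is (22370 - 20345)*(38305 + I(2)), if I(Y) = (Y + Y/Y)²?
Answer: 77585850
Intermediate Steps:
I(Y) = (1 + Y)² (I(Y) = (Y + 1)² = (1 + Y)²)
(22370 - 20345)*(38305 + I(2)) = (22370 - 20345)*(38305 + (1 + 2)²) = 2025*(38305 + 3²) = 2025*(38305 + 9) = 2025*38314 = 77585850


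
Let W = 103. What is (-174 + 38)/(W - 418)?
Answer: 136/315 ≈ 0.43175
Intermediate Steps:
(-174 + 38)/(W - 418) = (-174 + 38)/(103 - 418) = -136/(-315) = -136*(-1/315) = 136/315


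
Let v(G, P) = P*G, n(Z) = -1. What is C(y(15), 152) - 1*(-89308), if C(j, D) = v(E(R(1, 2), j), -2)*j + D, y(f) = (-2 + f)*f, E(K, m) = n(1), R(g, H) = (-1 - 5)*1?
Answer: 89850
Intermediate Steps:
R(g, H) = -6 (R(g, H) = -6*1 = -6)
E(K, m) = -1
v(G, P) = G*P
y(f) = f*(-2 + f)
C(j, D) = D + 2*j (C(j, D) = (-1*(-2))*j + D = 2*j + D = D + 2*j)
C(y(15), 152) - 1*(-89308) = (152 + 2*(15*(-2 + 15))) - 1*(-89308) = (152 + 2*(15*13)) + 89308 = (152 + 2*195) + 89308 = (152 + 390) + 89308 = 542 + 89308 = 89850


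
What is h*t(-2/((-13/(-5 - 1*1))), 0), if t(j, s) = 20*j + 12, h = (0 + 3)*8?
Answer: -2016/13 ≈ -155.08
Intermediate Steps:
h = 24 (h = 3*8 = 24)
t(j, s) = 12 + 20*j
h*t(-2/((-13/(-5 - 1*1))), 0) = 24*(12 + 20*(-2/((-13/(-5 - 1*1))))) = 24*(12 + 20*(-2/((-13/(-5 - 1))))) = 24*(12 + 20*(-2/((-13/(-6))))) = 24*(12 + 20*(-2/((-13*(-⅙))))) = 24*(12 + 20*(-2/13/6)) = 24*(12 + 20*(-2*6/13)) = 24*(12 + 20*(-12/13)) = 24*(12 - 240/13) = 24*(-84/13) = -2016/13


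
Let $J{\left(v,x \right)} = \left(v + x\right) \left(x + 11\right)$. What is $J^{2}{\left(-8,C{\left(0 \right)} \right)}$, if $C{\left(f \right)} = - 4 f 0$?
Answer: $7744$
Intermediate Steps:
$C{\left(f \right)} = 0$
$J{\left(v,x \right)} = \left(11 + x\right) \left(v + x\right)$ ($J{\left(v,x \right)} = \left(v + x\right) \left(11 + x\right) = \left(11 + x\right) \left(v + x\right)$)
$J^{2}{\left(-8,C{\left(0 \right)} \right)} = \left(0^{2} + 11 \left(-8\right) + 11 \cdot 0 - 0\right)^{2} = \left(0 - 88 + 0 + 0\right)^{2} = \left(-88\right)^{2} = 7744$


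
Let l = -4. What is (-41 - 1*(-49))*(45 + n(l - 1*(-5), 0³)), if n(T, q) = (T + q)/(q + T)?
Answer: 368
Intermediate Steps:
n(T, q) = 1 (n(T, q) = (T + q)/(T + q) = 1)
(-41 - 1*(-49))*(45 + n(l - 1*(-5), 0³)) = (-41 - 1*(-49))*(45 + 1) = (-41 + 49)*46 = 8*46 = 368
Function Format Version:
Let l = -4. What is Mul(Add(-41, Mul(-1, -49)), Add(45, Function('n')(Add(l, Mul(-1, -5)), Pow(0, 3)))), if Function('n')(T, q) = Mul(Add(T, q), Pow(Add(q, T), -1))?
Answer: 368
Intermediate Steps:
Function('n')(T, q) = 1 (Function('n')(T, q) = Mul(Add(T, q), Pow(Add(T, q), -1)) = 1)
Mul(Add(-41, Mul(-1, -49)), Add(45, Function('n')(Add(l, Mul(-1, -5)), Pow(0, 3)))) = Mul(Add(-41, Mul(-1, -49)), Add(45, 1)) = Mul(Add(-41, 49), 46) = Mul(8, 46) = 368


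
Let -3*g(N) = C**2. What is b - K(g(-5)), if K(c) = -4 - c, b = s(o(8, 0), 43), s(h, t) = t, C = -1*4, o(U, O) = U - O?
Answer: 125/3 ≈ 41.667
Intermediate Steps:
C = -4
g(N) = -16/3 (g(N) = -1/3*(-4)**2 = -1/3*16 = -16/3)
b = 43
b - K(g(-5)) = 43 - (-4 - 1*(-16/3)) = 43 - (-4 + 16/3) = 43 - 1*4/3 = 43 - 4/3 = 125/3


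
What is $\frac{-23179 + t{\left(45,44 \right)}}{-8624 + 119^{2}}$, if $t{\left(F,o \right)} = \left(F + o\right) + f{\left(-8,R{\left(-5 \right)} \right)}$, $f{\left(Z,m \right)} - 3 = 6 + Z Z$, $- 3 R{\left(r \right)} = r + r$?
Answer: $- \frac{23017}{5537} \approx -4.1569$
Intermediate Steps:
$R{\left(r \right)} = - \frac{2 r}{3}$ ($R{\left(r \right)} = - \frac{r + r}{3} = - \frac{2 r}{3}$)
$f{\left(Z,m \right)} = 9 + Z^{2}$ ($f{\left(Z,m \right)} = 3 + \left(6 + Z Z\right) = 3 + \left(6 + Z^{2}\right) = 9 + Z^{2}$)
$t{\left(F,o \right)} = 73 + F + o$ ($t{\left(F,o \right)} = \left(F + o\right) + \left(9 + \left(-8\right)^{2}\right) = \left(F + o\right) + \left(9 + 64\right) = \left(F + o\right) + 73 = 73 + F + o$)
$\frac{-23179 + t{\left(45,44 \right)}}{-8624 + 119^{2}} = \frac{-23179 + \left(73 + 45 + 44\right)}{-8624 + 119^{2}} = \frac{-23179 + 162}{-8624 + 14161} = - \frac{23017}{5537}$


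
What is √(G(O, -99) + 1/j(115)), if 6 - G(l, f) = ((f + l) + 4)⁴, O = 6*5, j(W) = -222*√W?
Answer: √(-11634692517377100 - 25530*√115)/25530 ≈ 4225.0*I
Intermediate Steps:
O = 30
G(l, f) = 6 - (4 + f + l)⁴ (G(l, f) = 6 - ((f + l) + 4)⁴ = 6 - (4 + f + l)⁴)
√(G(O, -99) + 1/j(115)) = √((6 - (4 - 99 + 30)⁴) + 1/(-222*√115)) = √((6 - 1*(-65)⁴) - √115/25530) = √((6 - 1*17850625) - √115/25530) = √((6 - 17850625) - √115/25530) = √(-17850619 - √115/25530)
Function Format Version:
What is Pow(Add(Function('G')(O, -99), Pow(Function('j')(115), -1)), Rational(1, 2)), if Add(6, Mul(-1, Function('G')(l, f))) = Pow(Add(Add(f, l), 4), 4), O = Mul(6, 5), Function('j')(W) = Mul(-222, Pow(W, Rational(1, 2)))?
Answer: Mul(Rational(1, 25530), Pow(Add(-11634692517377100, Mul(-25530, Pow(115, Rational(1, 2)))), Rational(1, 2))) ≈ Mul(4225.0, I)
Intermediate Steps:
O = 30
Function('G')(l, f) = Add(6, Mul(-1, Pow(Add(4, f, l), 4))) (Function('G')(l, f) = Add(6, Mul(-1, Pow(Add(Add(f, l), 4), 4))) = Add(6, Mul(-1, Pow(Add(4, f, l), 4))))
Pow(Add(Function('G')(O, -99), Pow(Function('j')(115), -1)), Rational(1, 2)) = Pow(Add(Add(6, Mul(-1, Pow(Add(4, -99, 30), 4))), Pow(Mul(-222, Pow(115, Rational(1, 2))), -1)), Rational(1, 2)) = Pow(Add(Add(6, Mul(-1, Pow(-65, 4))), Mul(Rational(-1, 25530), Pow(115, Rational(1, 2)))), Rational(1, 2)) = Pow(Add(Add(6, Mul(-1, 17850625)), Mul(Rational(-1, 25530), Pow(115, Rational(1, 2)))), Rational(1, 2)) = Pow(Add(Add(6, -17850625), Mul(Rational(-1, 25530), Pow(115, Rational(1, 2)))), Rational(1, 2)) = Pow(Add(-17850619, Mul(Rational(-1, 25530), Pow(115, Rational(1, 2)))), Rational(1, 2))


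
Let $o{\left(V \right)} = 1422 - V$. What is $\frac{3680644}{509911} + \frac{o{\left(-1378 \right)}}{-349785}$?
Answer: $\frac{257201262148}{35671843827} \approx 7.2102$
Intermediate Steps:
$\frac{3680644}{509911} + \frac{o{\left(-1378 \right)}}{-349785} = \frac{3680644}{509911} + \frac{1422 - -1378}{-349785} = 3680644 \cdot \frac{1}{509911} + \left(1422 + 1378\right) \left(- \frac{1}{349785}\right) = \frac{3680644}{509911} + 2800 \left(- \frac{1}{349785}\right) = \frac{3680644}{509911} - \frac{560}{69957} = \frac{257201262148}{35671843827}$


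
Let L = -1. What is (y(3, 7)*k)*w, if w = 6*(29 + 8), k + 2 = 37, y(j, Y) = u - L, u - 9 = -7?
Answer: 23310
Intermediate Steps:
u = 2 (u = 9 - 7 = 2)
y(j, Y) = 3 (y(j, Y) = 2 - 1*(-1) = 2 + 1 = 3)
k = 35 (k = -2 + 37 = 35)
w = 222 (w = 6*37 = 222)
(y(3, 7)*k)*w = (3*35)*222 = 105*222 = 23310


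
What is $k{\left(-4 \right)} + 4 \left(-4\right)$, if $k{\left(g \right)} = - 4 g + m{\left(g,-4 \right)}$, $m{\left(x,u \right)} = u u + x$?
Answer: $12$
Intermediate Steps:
$m{\left(x,u \right)} = x + u^{2}$ ($m{\left(x,u \right)} = u^{2} + x = x + u^{2}$)
$k{\left(g \right)} = 16 - 3 g$ ($k{\left(g \right)} = - 4 g + \left(g + \left(-4\right)^{2}\right) = - 4 g + \left(g + 16\right) = - 4 g + \left(16 + g\right) = 16 - 3 g$)
$k{\left(-4 \right)} + 4 \left(-4\right) = \left(16 - -12\right) + 4 \left(-4\right) = \left(16 + 12\right) - 16 = 28 - 16 = 12$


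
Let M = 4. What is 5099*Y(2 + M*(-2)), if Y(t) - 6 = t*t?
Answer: 214158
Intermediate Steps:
Y(t) = 6 + t² (Y(t) = 6 + t*t = 6 + t²)
5099*Y(2 + M*(-2)) = 5099*(6 + (2 + 4*(-2))²) = 5099*(6 + (2 - 8)²) = 5099*(6 + (-6)²) = 5099*(6 + 36) = 5099*42 = 214158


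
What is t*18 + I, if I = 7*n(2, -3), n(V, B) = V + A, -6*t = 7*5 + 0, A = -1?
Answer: -98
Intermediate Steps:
t = -35/6 (t = -(7*5 + 0)/6 = -(35 + 0)/6 = -1/6*35 = -35/6 ≈ -5.8333)
n(V, B) = -1 + V (n(V, B) = V - 1 = -1 + V)
I = 7 (I = 7*(-1 + 2) = 7*1 = 7)
t*18 + I = -35/6*18 + 7 = -105 + 7 = -98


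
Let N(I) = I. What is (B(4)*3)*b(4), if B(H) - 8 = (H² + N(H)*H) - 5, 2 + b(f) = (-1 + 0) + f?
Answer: 105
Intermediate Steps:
b(f) = -3 + f (b(f) = -2 + ((-1 + 0) + f) = -2 + (-1 + f) = -3 + f)
B(H) = 3 + 2*H² (B(H) = 8 + ((H² + H*H) - 5) = 8 + ((H² + H²) - 5) = 8 + (2*H² - 5) = 8 + (-5 + 2*H²) = 3 + 2*H²)
(B(4)*3)*b(4) = ((3 + 2*4²)*3)*(-3 + 4) = ((3 + 2*16)*3)*1 = ((3 + 32)*3)*1 = (35*3)*1 = 105*1 = 105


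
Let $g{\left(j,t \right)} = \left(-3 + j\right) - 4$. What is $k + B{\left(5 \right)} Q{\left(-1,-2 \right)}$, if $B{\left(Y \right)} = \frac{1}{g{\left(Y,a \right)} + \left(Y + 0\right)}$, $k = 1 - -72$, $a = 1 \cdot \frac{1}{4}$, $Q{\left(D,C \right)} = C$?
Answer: $\frac{217}{3} \approx 72.333$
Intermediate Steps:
$a = \frac{1}{4}$ ($a = 1 \cdot \frac{1}{4} = \frac{1}{4} \approx 0.25$)
$g{\left(j,t \right)} = -7 + j$
$k = 73$ ($k = 1 + 72 = 73$)
$B{\left(Y \right)} = \frac{1}{-7 + 2 Y}$ ($B{\left(Y \right)} = \frac{1}{\left(-7 + Y\right) + \left(Y + 0\right)} = \frac{1}{\left(-7 + Y\right) + Y} = \frac{1}{-7 + 2 Y}$)
$k + B{\left(5 \right)} Q{\left(-1,-2 \right)} = 73 + \frac{1}{-7 + 2 \cdot 5} \left(-2\right) = 73 + \frac{1}{-7 + 10} \left(-2\right) = 73 + \frac{1}{3} \left(-2\right) = 73 - \frac{2}{3} = \frac{217}{3}$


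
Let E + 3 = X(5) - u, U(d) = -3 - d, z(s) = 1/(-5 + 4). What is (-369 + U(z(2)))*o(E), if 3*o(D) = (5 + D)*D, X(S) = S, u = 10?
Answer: -2968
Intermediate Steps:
z(s) = -1 (z(s) = 1/(-1) = -1)
E = -8 (E = -3 + (5 - 1*10) = -3 + (5 - 10) = -3 - 5 = -8)
o(D) = D*(5 + D)/3 (o(D) = ((5 + D)*D)/3 = (D*(5 + D))/3 = D*(5 + D)/3)
(-369 + U(z(2)))*o(E) = (-369 + (-3 - 1*(-1)))*((1/3)*(-8)*(5 - 8)) = (-369 + (-3 + 1))*((1/3)*(-8)*(-3)) = (-369 - 2)*8 = -371*8 = -2968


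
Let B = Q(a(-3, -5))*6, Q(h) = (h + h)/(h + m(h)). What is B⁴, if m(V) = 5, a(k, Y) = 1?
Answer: 16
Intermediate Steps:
Q(h) = 2*h/(5 + h) (Q(h) = (h + h)/(h + 5) = (2*h)/(5 + h) = 2*h/(5 + h))
B = 2 (B = (2*1/(5 + 1))*6 = (2*1/6)*6 = (2*1*(⅙))*6 = (⅓)*6 = 2)
B⁴ = 2⁴ = 16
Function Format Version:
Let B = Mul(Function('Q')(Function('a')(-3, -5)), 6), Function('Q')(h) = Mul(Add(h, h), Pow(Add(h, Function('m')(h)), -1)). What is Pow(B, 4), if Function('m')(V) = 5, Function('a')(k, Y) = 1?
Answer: 16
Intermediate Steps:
Function('Q')(h) = Mul(2, h, Pow(Add(5, h), -1)) (Function('Q')(h) = Mul(Add(h, h), Pow(Add(h, 5), -1)) = Mul(Mul(2, h), Pow(Add(5, h), -1)) = Mul(2, h, Pow(Add(5, h), -1)))
B = 2 (B = Mul(Mul(2, 1, Pow(Add(5, 1), -1)), 6) = Mul(Mul(2, 1, Pow(6, -1)), 6) = Mul(Mul(2, 1, Rational(1, 6)), 6) = Mul(Rational(1, 3), 6) = 2)
Pow(B, 4) = Pow(2, 4) = 16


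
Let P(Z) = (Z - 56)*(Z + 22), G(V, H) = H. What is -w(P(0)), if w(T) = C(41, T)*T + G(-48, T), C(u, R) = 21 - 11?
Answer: 13552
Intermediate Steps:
C(u, R) = 10
P(Z) = (-56 + Z)*(22 + Z)
w(T) = 11*T (w(T) = 10*T + T = 11*T)
-w(P(0)) = -11*(-1232 + 0² - 34*0) = -11*(-1232 + 0 + 0) = -11*(-1232) = -1*(-13552) = 13552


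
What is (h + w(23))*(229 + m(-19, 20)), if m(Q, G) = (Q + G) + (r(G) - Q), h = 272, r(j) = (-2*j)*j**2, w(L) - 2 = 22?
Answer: -4662296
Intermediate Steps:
w(L) = 24 (w(L) = 2 + 22 = 24)
r(j) = -2*j**3
m(Q, G) = G - 2*G**3 (m(Q, G) = (Q + G) + (-2*G**3 - Q) = (G + Q) + (-Q - 2*G**3) = G - 2*G**3)
(h + w(23))*(229 + m(-19, 20)) = (272 + 24)*(229 + (20 - 2*20**3)) = 296*(229 + (20 - 2*8000)) = 296*(229 + (20 - 16000)) = 296*(229 - 15980) = 296*(-15751) = -4662296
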